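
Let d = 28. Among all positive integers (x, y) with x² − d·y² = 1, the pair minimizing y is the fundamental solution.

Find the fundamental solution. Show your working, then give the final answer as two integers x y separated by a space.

√28 = [5; 3,2,3,10, …], period ℓ=4 (even) → k=3
step 0: (5, 1)  from 5·(1,0) + (0,1)
step 1: (16, 3)  from 3·(5,1) + (1,0)
step 2: (37, 7)  from 2·(16,3) + (5,1)
step 3: (127, 24)  from 3·(37,7) + (16,3)
→ (127, 24).  Check: 127²=16129, 28·24²=16128, difference 1.

127 24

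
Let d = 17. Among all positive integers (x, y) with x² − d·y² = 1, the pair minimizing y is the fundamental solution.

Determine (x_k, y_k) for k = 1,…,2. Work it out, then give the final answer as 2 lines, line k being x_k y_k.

√17 = [4; 8, …], period ℓ=1 (odd) → k=1
i=0: a=4 ⇒ p=4, q=1
i=1: a=8 ⇒ p=33, q=8
(x₁, y₁) = (33, 8);  33² − 17·8² = 1 ✓
n=2: (33,8)∘(33,8) = (33·33+17·8·8, 33·8+8·33) = (2177,528)

33 8
2177 528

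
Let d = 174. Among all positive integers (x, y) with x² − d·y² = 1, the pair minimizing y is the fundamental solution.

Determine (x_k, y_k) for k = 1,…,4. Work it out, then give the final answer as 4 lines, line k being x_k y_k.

1451 110
4210801 319220
12219743051 926376330
35461690123201 2688343790440

[13; 5,4,5,26] for √174; ℓ=4 ⇒ convergent index 3
a_0=13:  p_0=13·1+0=13,  q_0=13·0+1=1
a_1=5:  p_1=5·13+1=66,  q_1=5·1+0=5
a_2=4:  p_2=4·66+13=277,  q_2=4·5+1=21
a_3=5:  p_3=5·277+66=1451,  q_3=5·21+5=110
→ (1451, 110).  Check: 1451²=2105401, 174·110²=2105400, difference 1.
k=2:  x_2 = 1451·1451+174·110·110 = 4210801,  y_2 = 1451·110+110·1451 = 319220
k=3:  x_3 = 1451·4210801+174·110·319220 = 12219743051,  y_3 = 1451·319220+110·4210801 = 926376330
k=4:  x_4 = 1451·12219743051+174·110·926376330 = 35461690123201,  y_4 = 1451·926376330+110·12219743051 = 2688343790440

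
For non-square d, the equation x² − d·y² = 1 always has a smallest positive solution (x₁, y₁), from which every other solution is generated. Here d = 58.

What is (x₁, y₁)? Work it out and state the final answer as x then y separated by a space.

19603 2574

√58 = [7; 1,1,1,1,1,1,14, …], period ℓ=7 (odd) → k=13
a_0=7:  p_0=7·1+0=7,  q_0=7·0+1=1
a_1=1:  p_1=1·7+1=8,  q_1=1·1+0=1
a_2=1:  p_2=1·8+7=15,  q_2=1·1+1=2
…
a_6=1:  p_6=1·61+38=99,  q_6=1·8+5=13
a_7=14:  p_7=14·99+61=1447,  q_7=14·13+8=190
a_8=1:  p_8=1·1447+99=1546,  q_8=1·190+13=203
a_9=1:  p_9=1·1546+1447=2993,  q_9=1·203+190=393
a_10=1:  p_10=1·2993+1546=4539,  q_10=1·393+203=596
a_11=1:  p_11=1·4539+2993=7532,  q_11=1·596+393=989
a_12=1:  p_12=1·7532+4539=12071,  q_12=1·989+596=1585
a_13=1:  p_13=1·12071+7532=19603,  q_13=1·1585+989=2574
(x₁, y₁) = (19603, 2574);  19603² − 58·2574² = 1 ✓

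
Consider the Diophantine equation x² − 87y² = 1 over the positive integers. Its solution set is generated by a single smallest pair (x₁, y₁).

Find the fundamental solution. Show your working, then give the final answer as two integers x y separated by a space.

28 3

√87 = [9; 3,18, …], period ℓ=2 (even) → k=1
k=0  a_k=9  p_k/q_k = 9/1
k=1  a_k=3  p_k/q_k = 28/3
fundamental: x₁=28, y₁=3  (since 784 − 87·9 = 1)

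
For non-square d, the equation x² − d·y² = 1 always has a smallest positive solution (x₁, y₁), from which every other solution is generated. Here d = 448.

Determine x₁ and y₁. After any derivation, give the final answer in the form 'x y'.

127 6

√448 = [21; 6,42, …], period ℓ=2 (even) → k=1
a_0=21:  p_0=21·1+0=21,  q_0=21·0+1=1
a_1=6:  p_1=6·21+1=127,  q_1=6·1+0=6
fundamental: x₁=127, y₁=6  (since 16129 − 448·36 = 1)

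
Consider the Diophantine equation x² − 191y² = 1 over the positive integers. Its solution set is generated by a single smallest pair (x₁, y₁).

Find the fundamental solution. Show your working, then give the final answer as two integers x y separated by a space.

8994000 650783

d=191: √d = [13; 1,4,1,1,3,…,4,1,26] (ℓ=16, even), read p_15/q_15
k=0  a_k=13  p_k/q_k = 13/1
…
k=3  a_k=1  p_k/q_k = 83/6
…
k=6  a_k=2  p_k/q_k = 1230/89
k=7  a_k=2  p_k/q_k = 2999/217
k=8  a_k=13  p_k/q_k = 40217/2910
…
k=11  a_k=3  p_k/q_k = 704682/50989
…
k=13  a_k=1  p_k/q_k = 1616447/116962
k=14  a_k=4  p_k/q_k = 7377553/533821
k=15  a_k=1  p_k/q_k = 8994000/650783
(x₁, y₁) = (8994000, 650783);  8994000² − 191·650783² = 1 ✓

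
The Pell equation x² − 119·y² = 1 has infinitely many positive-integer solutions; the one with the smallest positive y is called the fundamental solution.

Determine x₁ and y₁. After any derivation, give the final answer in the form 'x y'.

120 11

d=119: √d = [10; 1,9,1,20] (ℓ=4, even), read p_3/q_3
a_0=10:  p_0=10·1+0=10,  q_0=10·0+1=1
…
a_2=9:  p_2=9·11+10=109,  q_2=9·1+1=10
a_3=1:  p_3=1·109+11=120,  q_3=1·10+1=11
(x₁, y₁) = (120, 11);  120² − 119·11² = 1 ✓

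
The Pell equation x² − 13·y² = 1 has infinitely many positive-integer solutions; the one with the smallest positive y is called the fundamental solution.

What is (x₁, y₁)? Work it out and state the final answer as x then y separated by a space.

649 180

[3; 1,1,1,1,6] for √13; ℓ=5 ⇒ convergent index 9
step 0: (3, 1)  from 3·(1,0) + (0,1)
step 1: (4, 1)  from 1·(3,1) + (1,0)
step 2: (7, 2)  from 1·(4,1) + (3,1)
step 3: (11, 3)  from 1·(7,2) + (4,1)
step 4: (18, 5)  from 1·(11,3) + (7,2)
step 5: (119, 33)  from 6·(18,5) + (11,3)
…
step 7: (256, 71)  from 1·(137,38) + (119,33)
step 8: (393, 109)  from 1·(256,71) + (137,38)
step 9: (649, 180)  from 1·(393,109) + (256,71)
fundamental: x₁=649, y₁=180  (since 421201 − 13·32400 = 1)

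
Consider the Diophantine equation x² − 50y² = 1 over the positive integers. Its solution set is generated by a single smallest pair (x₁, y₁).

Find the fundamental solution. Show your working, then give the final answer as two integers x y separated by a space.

99 14

[7; 14] for √50; ℓ=1 ⇒ convergent index 1
i=0: a=7 ⇒ p=7, q=1
i=1: a=14 ⇒ p=99, q=14
→ (99, 14).  Check: 99²=9801, 50·14²=9800, difference 1.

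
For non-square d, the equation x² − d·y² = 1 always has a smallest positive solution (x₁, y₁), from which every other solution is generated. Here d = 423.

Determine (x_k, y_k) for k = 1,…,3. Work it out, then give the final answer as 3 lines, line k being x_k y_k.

4607 224
42448897 2063936
391124132351 19017106080

√423 → a₀=20, period (1,1,3,4,3,1,1,40); ℓ=8 even so k=7
k=0  a_k=20  p_k/q_k = 20/1
…
k=2  a_k=1  p_k/q_k = 41/2
…
k=4  a_k=4  p_k/q_k = 617/30
…
k=6  a_k=1  p_k/q_k = 2612/127
k=7  a_k=1  p_k/q_k = 4607/224
(x₁, y₁) = (4607, 224);  4607² − 423·224² = 1 ✓
(x_2, y_2) = (4607·4607 + 423·224·224, 4607·224 + 224·4607) = (42448897, 2063936)
(x_3, y_3) = (4607·42448897 + 423·224·2063936, 4607·2063936 + 224·42448897) = (391124132351, 19017106080)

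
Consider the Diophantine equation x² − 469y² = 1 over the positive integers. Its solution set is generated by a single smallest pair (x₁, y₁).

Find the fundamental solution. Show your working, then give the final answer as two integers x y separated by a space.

d=469: √d = [21; 1,1,1,10,6,10,1,1,1,42] (ℓ=10, even), read p_9/q_9
i=0: a=21 ⇒ p=21, q=1
i=1: a=1 ⇒ p=22, q=1
i=2: a=1 ⇒ p=43, q=2
i=3: a=1 ⇒ p=65, q=3
i=4: a=10 ⇒ p=693, q=32
i=5: a=6 ⇒ p=4223, q=195
i=6: a=10 ⇒ p=42923, q=1982
i=7: a=1 ⇒ p=47146, q=2177
i=8: a=1 ⇒ p=90069, q=4159
i=9: a=1 ⇒ p=137215, q=6336
→ (137215, 6336).  Check: 137215²=18827956225, 469·6336²=18827956224, difference 1.

137215 6336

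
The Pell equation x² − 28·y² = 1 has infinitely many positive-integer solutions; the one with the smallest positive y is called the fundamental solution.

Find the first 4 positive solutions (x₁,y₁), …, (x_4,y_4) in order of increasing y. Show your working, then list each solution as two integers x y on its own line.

127 24
32257 6096
8193151 1548360
2081028097 393277344

d=28: √d = [5; 3,2,3,10] (ℓ=4, even), read p_3/q_3
i=0: a=5 ⇒ p=5, q=1
…
i=2: a=2 ⇒ p=37, q=7
i=3: a=3 ⇒ p=127, q=24
(x₁, y₁) = (127, 24);  127² − 28·24² = 1 ✓
(127+24√28)^2 = 32257 + 6096√28
(127+24√28)^3 = 8193151 + 1548360√28
(127+24√28)^4 = 2081028097 + 393277344√28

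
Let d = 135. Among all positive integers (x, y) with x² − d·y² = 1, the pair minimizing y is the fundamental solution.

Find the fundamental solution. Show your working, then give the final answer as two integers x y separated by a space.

√135 = [11; 1,1,1,1,1,1,1,22, …], period ℓ=8 (even) → k=7
step 0: (11, 1)  from 11·(1,0) + (0,1)
step 1: (12, 1)  from 1·(11,1) + (1,0)
…
step 4: (58, 5)  from 1·(35,3) + (23,2)
…
step 6: (151, 13)  from 1·(93,8) + (58,5)
step 7: (244, 21)  from 1·(151,13) + (93,8)
→ (244, 21).  Check: 244²=59536, 135·21²=59535, difference 1.

244 21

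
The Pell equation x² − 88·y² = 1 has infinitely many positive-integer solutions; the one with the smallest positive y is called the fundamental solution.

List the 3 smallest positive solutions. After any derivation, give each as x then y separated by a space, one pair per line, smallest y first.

197 21
77617 8274
30580901 3259935

[9; 2,1,1,1,2,18] for √88; ℓ=6 ⇒ convergent index 5
a_0=9:  p_0=9·1+0=9,  q_0=9·0+1=1
a_1=2:  p_1=2·9+1=19,  q_1=2·1+0=2
a_2=1:  p_2=1·19+9=28,  q_2=1·2+1=3
a_3=1:  p_3=1·28+19=47,  q_3=1·3+2=5
a_4=1:  p_4=1·47+28=75,  q_4=1·5+3=8
a_5=2:  p_5=2·75+47=197,  q_5=2·8+5=21
(x₁, y₁) = (197, 21);  197² − 88·21² = 1 ✓
k=2:  x_2 = 197·197+88·21·21 = 77617,  y_2 = 197·21+21·197 = 8274
k=3:  x_3 = 197·77617+88·21·8274 = 30580901,  y_3 = 197·8274+21·77617 = 3259935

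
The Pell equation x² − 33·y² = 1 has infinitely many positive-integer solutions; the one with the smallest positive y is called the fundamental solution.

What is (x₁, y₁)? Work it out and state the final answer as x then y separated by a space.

23 4

[5; 1,2,1,10] for √33; ℓ=4 ⇒ convergent index 3
step 0: (5, 1)  from 5·(1,0) + (0,1)
step 1: (6, 1)  from 1·(5,1) + (1,0)
step 2: (17, 3)  from 2·(6,1) + (5,1)
step 3: (23, 4)  from 1·(17,3) + (6,1)
fundamental: x₁=23, y₁=4  (since 529 − 33·16 = 1)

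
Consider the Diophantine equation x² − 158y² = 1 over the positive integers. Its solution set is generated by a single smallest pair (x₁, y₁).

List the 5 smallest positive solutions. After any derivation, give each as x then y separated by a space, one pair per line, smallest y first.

√158 = [12; 1,1,3,12,3,1,1,24, …], period ℓ=8 (even) → k=7
a_0=12:  p_0=12·1+0=12,  q_0=12·0+1=1
a_1=1:  p_1=1·12+1=13,  q_1=1·1+0=1
…
a_4=12:  p_4=12·88+25=1081,  q_4=12·7+2=86
…
a_6=1:  p_6=1·3331+1081=4412,  q_6=1·265+86=351
a_7=1:  p_7=1·4412+3331=7743,  q_7=1·351+265=616
(x₁, y₁) = (7743, 616);  7743² − 158·616² = 1 ✓
k=2:  x_2 = 7743·7743+158·616·616 = 119908097,  y_2 = 7743·616+616·7743 = 9539376
k=3:  x_3 = 7743·119908097+158·616·9539376 = 1856896782399,  y_3 = 7743·9539376+616·119908097 = 147726776120
k=4:  x_4 = 7743·1856896782399+158·616·147726776120 = 28755903452322817,  y_4 = 7743·147726776120+616·1856896782399 = 2287696845454944
k=5:  x_5 = 7743·28755903452322817+158·616·2287696845454944 = 445313919005774361663,  y_5 = 7743·2287696845454944+616·28755903452322817 = 35427273200988486664

7743 616
119908097 9539376
1856896782399 147726776120
28755903452322817 2287696845454944
445313919005774361663 35427273200988486664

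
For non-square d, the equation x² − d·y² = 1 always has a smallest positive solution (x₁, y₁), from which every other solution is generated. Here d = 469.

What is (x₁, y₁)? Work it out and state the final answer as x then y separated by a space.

137215 6336

d=469: √d = [21; 1,1,1,10,6,10,1,1,1,42] (ℓ=10, even), read p_9/q_9
k=0  a_k=21  p_k/q_k = 21/1
k=1  a_k=1  p_k/q_k = 22/1
…
k=5  a_k=6  p_k/q_k = 4223/195
k=6  a_k=10  p_k/q_k = 42923/1982
…
k=8  a_k=1  p_k/q_k = 90069/4159
k=9  a_k=1  p_k/q_k = 137215/6336
(x₁, y₁) = (137215, 6336);  137215² − 469·6336² = 1 ✓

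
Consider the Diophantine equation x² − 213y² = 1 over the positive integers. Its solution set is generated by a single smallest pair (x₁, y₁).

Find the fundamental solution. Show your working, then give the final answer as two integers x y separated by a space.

[14; 1,1,2,6,1,8,1,6,2,1,1,28] for √213; ℓ=12 ⇒ convergent index 11
i=0: a=14 ⇒ p=14, q=1
…
i=4: a=6 ⇒ p=467, q=32
…
i=6: a=8 ⇒ p=4787, q=328
…
i=9: a=2 ⇒ p=78825, q=5401
i=10: a=1 ⇒ p=115574, q=7919
i=11: a=1 ⇒ p=194399, q=13320
(x₁, y₁) = (194399, 13320);  194399² − 213·13320² = 1 ✓

194399 13320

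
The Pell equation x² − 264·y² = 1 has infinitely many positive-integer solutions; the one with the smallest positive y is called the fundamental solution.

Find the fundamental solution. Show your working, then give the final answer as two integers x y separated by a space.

√264 = [16; 4,32, …], period ℓ=2 (even) → k=1
i=0: a=16 ⇒ p=16, q=1
i=1: a=4 ⇒ p=65, q=4
→ (65, 4).  Check: 65²=4225, 264·4²=4224, difference 1.

65 4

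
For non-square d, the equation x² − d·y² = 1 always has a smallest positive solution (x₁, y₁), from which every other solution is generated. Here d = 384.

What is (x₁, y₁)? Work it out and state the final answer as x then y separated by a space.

[19; 1,1,2,9,2,1,1,38] for √384; ℓ=8 ⇒ convergent index 7
i=0: a=19 ⇒ p=19, q=1
…
i=5: a=2 ⇒ p=1940, q=99
i=6: a=1 ⇒ p=2861, q=146
i=7: a=1 ⇒ p=4801, q=245
fundamental: x₁=4801, y₁=245  (since 23049601 − 384·60025 = 1)

4801 245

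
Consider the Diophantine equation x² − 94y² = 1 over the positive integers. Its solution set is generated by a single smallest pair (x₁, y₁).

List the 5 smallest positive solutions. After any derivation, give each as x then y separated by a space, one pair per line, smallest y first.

2143295 221064
9187426914049 947610731760
39382732335491159615 4062018686654877336
168817626601983862467148801 17412208682026983028992480
723651950015758622280719887718975 74638999614285983163562219965864

[9; 1,2,3,1,1,…,2,1,18] for √94; ℓ=16 ⇒ convergent index 15
k=0  a_k=9  p_k/q_k = 9/1
…
k=2  a_k=2  p_k/q_k = 29/3
…
k=8  a_k=8  p_k/q_k = 12953/1336
k=9  a_k=1  p_k/q_k = 14417/1487
k=10  a_k=5  p_k/q_k = 85038/8771
k=11  a_k=1  p_k/q_k = 99455/10258
…
k=14  a_k=2  p_k/q_k = 1490361/153719
k=15  a_k=1  p_k/q_k = 2143295/221064
(x₁, y₁) = (2143295, 221064);  2143295² − 94·221064² = 1 ✓
k=2:  x_2 = 2143295·2143295+94·221064·221064 = 9187426914049,  y_2 = 2143295·221064+221064·2143295 = 947610731760
k=3:  x_3 = 2143295·9187426914049+94·221064·947610731760 = 39382732335491159615,  y_3 = 2143295·947610731760+221064·9187426914049 = 4062018686654877336
k=4:  x_4 = 2143295·39382732335491159615+94·221064·4062018686654877336 = 168817626601983862467148801,  y_4 = 2143295·4062018686654877336+221064·39382732335491159615 = 17412208682026983028992480
k=5:  x_5 = 2143295·168817626601983862467148801+94·221064·17412208682026983028992480 = 723651950015758622280719887718975,  y_5 = 2143295·17412208682026983028992480+221064·168817626601983862467148801 = 74638999614285983163562219965864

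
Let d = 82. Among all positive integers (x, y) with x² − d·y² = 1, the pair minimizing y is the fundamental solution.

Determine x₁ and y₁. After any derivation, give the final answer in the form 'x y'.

[9; 18] for √82; ℓ=1 ⇒ convergent index 1
step 0: (9, 1)  from 9·(1,0) + (0,1)
step 1: (163, 18)  from 18·(9,1) + (1,0)
fundamental: x₁=163, y₁=18  (since 26569 − 82·324 = 1)

163 18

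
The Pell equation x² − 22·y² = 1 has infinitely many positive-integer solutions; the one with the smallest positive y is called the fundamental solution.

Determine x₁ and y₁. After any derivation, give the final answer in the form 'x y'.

197 42

[4; 1,2,4,2,1,8] for √22; ℓ=6 ⇒ convergent index 5
a_0=4:  p_0=4·1+0=4,  q_0=4·0+1=1
a_1=1:  p_1=1·4+1=5,  q_1=1·1+0=1
a_2=2:  p_2=2·5+4=14,  q_2=2·1+1=3
a_3=4:  p_3=4·14+5=61,  q_3=4·3+1=13
a_4=2:  p_4=2·61+14=136,  q_4=2·13+3=29
a_5=1:  p_5=1·136+61=197,  q_5=1·29+13=42
(x₁, y₁) = (197, 42);  197² − 22·42² = 1 ✓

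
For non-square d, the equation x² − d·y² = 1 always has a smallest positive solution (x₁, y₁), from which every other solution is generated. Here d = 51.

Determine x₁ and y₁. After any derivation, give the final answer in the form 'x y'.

50 7

√51 → a₀=7, period (7,14); ℓ=2 even so k=1
a_0=7:  p_0=7·1+0=7,  q_0=7·0+1=1
a_1=7:  p_1=7·7+1=50,  q_1=7·1+0=7
fundamental: x₁=50, y₁=7  (since 2500 − 51·49 = 1)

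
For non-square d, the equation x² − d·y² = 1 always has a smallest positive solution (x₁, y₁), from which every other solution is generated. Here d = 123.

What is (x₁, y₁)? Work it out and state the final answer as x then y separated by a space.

√123 = [11; 11,22, …], period ℓ=2 (even) → k=1
a_0=11:  p_0=11·1+0=11,  q_0=11·0+1=1
a_1=11:  p_1=11·11+1=122,  q_1=11·1+0=11
(x₁, y₁) = (122, 11);  122² − 123·11² = 1 ✓

122 11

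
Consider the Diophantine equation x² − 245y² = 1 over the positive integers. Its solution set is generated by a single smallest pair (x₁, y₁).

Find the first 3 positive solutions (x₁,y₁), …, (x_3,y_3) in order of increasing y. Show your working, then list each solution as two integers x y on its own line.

√245 = [15; 1,1,1,7,6,7,1,1,1,30, …], period ℓ=10 (even) → k=9
k=0  a_k=15  p_k/q_k = 15/1
k=1  a_k=1  p_k/q_k = 16/1
k=2  a_k=1  p_k/q_k = 31/2
k=3  a_k=1  p_k/q_k = 47/3
k=4  a_k=7  p_k/q_k = 360/23
k=5  a_k=6  p_k/q_k = 2207/141
k=6  a_k=7  p_k/q_k = 15809/1010
k=7  a_k=1  p_k/q_k = 18016/1151
k=8  a_k=1  p_k/q_k = 33825/2161
k=9  a_k=1  p_k/q_k = 51841/3312
(x₁, y₁) = (51841, 3312);  51841² − 245·3312² = 1 ✓
n=2: (51841,3312)∘(51841,3312) = (51841·51841+245·3312·3312, 51841·3312+3312·51841) = (5374978561,343394784)
n=3: (5374978561,343394784)∘(51841,3312) = (51841·5374978561+245·3312·343394784, 51841·343394784+3312·5374978561) = (557288527109761,35603857991376)

51841 3312
5374978561 343394784
557288527109761 35603857991376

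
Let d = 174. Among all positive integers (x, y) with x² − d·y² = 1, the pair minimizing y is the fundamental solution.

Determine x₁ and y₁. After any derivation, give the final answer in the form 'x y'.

√174 = [13; 5,4,5,26, …], period ℓ=4 (even) → k=3
step 0: (13, 1)  from 13·(1,0) + (0,1)
step 1: (66, 5)  from 5·(13,1) + (1,0)
step 2: (277, 21)  from 4·(66,5) + (13,1)
step 3: (1451, 110)  from 5·(277,21) + (66,5)
(x₁, y₁) = (1451, 110);  1451² − 174·110² = 1 ✓

1451 110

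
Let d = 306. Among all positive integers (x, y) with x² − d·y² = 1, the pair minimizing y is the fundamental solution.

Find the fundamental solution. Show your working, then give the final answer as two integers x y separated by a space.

35 2

√306 → a₀=17, period (2,34); ℓ=2 even so k=1
i=0: a=17 ⇒ p=17, q=1
i=1: a=2 ⇒ p=35, q=2
→ (35, 2).  Check: 35²=1225, 306·2²=1224, difference 1.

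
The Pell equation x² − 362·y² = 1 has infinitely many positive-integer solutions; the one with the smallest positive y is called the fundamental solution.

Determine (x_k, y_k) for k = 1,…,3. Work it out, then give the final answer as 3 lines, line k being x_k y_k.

723 38
1045457 54948
1511730099 79454770

[19; 38] for √362; ℓ=1 ⇒ convergent index 1
step 0: (19, 1)  from 19·(1,0) + (0,1)
step 1: (723, 38)  from 38·(19,1) + (1,0)
(x₁, y₁) = (723, 38);  723² − 362·38² = 1 ✓
(x_2, y_2) = (723·723 + 362·38·38, 723·38 + 38·723) = (1045457, 54948)
(x_3, y_3) = (723·1045457 + 362·38·54948, 723·54948 + 38·1045457) = (1511730099, 79454770)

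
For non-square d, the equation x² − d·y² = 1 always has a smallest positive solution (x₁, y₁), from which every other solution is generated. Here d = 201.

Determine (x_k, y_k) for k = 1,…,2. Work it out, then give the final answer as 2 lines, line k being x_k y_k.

√201 → a₀=14, period (5,1,1,1,2,…,1,5,28); ℓ=14 even so k=13
i=0: a=14 ⇒ p=14, q=1
i=1: a=5 ⇒ p=71, q=5
…
i=3: a=1 ⇒ p=156, q=11
i=4: a=1 ⇒ p=241, q=17
…
i=7: a=8 ⇒ p=7670, q=541
i=8: a=1 ⇒ p=8549, q=603
…
i=10: a=1 ⇒ p=33317, q=2350
…
i=12: a=1 ⇒ p=91402, q=6447
i=13: a=5 ⇒ p=515095, q=36332
→ (515095, 36332).  Check: 515095²=265322859025, 201·36332²=265322859024, difference 1.
(515095+36332√201)^2 = 530645718049 + 37428863080√201

515095 36332
530645718049 37428863080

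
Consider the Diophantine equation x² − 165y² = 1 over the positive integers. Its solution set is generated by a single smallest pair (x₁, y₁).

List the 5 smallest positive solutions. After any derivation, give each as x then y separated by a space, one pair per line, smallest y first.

1079 84
2328481 181272
5024860919 391184892
10843647534721 844176815664
23400586355066999 1821733177018020

[12; 1,5,2,5,1,24] for √165; ℓ=6 ⇒ convergent index 5
step 0: (12, 1)  from 12·(1,0) + (0,1)
…
step 3: (167, 13)  from 2·(77,6) + (13,1)
step 4: (912, 71)  from 5·(167,13) + (77,6)
step 5: (1079, 84)  from 1·(912,71) + (167,13)
→ (1079, 84).  Check: 1079²=1164241, 165·84²=1164240, difference 1.
n=2: (1079,84)∘(1079,84) = (1079·1079+165·84·84, 1079·84+84·1079) = (2328481,181272)
n=3: (2328481,181272)∘(1079,84) = (1079·2328481+165·84·181272, 1079·181272+84·2328481) = (5024860919,391184892)
n=4: (5024860919,391184892)∘(1079,84) = (1079·5024860919+165·84·391184892, 1079·391184892+84·5024860919) = (10843647534721,844176815664)
n=5: (10843647534721,844176815664)∘(1079,84) = (1079·10843647534721+165·84·844176815664, 1079·844176815664+84·10843647534721) = (23400586355066999,1821733177018020)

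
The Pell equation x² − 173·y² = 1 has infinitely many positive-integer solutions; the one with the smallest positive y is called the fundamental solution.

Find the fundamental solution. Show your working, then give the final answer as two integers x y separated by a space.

√173 → a₀=13, period (6,1,1,6,26); ℓ=5 odd so k=9
i=0: a=13 ⇒ p=13, q=1
i=1: a=6 ⇒ p=79, q=6
…
i=7: a=1 ⇒ p=205791, q=15646
i=8: a=1 ⇒ p=382343, q=29069
i=9: a=6 ⇒ p=2499849, q=190060
(x₁, y₁) = (2499849, 190060);  2499849² − 173·190060² = 1 ✓

2499849 190060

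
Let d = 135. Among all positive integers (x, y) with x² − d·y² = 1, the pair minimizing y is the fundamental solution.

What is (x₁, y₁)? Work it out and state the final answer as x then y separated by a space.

244 21

d=135: √d = [11; 1,1,1,1,1,1,1,22] (ℓ=8, even), read p_7/q_7
step 0: (11, 1)  from 11·(1,0) + (0,1)
step 1: (12, 1)  from 1·(11,1) + (1,0)
step 2: (23, 2)  from 1·(12,1) + (11,1)
step 3: (35, 3)  from 1·(23,2) + (12,1)
…
step 5: (93, 8)  from 1·(58,5) + (35,3)
step 6: (151, 13)  from 1·(93,8) + (58,5)
step 7: (244, 21)  from 1·(151,13) + (93,8)
(x₁, y₁) = (244, 21);  244² − 135·21² = 1 ✓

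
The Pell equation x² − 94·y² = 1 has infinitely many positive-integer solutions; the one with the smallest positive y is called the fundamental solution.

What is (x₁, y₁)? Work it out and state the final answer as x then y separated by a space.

2143295 221064

[9; 1,2,3,1,1,…,2,1,18] for √94; ℓ=16 ⇒ convergent index 15
i=0: a=9 ⇒ p=9, q=1
…
i=3: a=3 ⇒ p=97, q=10
i=4: a=1 ⇒ p=126, q=13
…
i=8: a=8 ⇒ p=12953, q=1336
…
i=13: a=3 ⇒ p=652934, q=67345
i=14: a=2 ⇒ p=1490361, q=153719
i=15: a=1 ⇒ p=2143295, q=221064
fundamental: x₁=2143295, y₁=221064  (since 4593713457025 − 94·48869292096 = 1)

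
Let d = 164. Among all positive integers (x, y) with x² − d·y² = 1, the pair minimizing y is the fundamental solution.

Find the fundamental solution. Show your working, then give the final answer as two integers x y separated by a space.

2049 160

[12; 1,4,6,4,1,24] for √164; ℓ=6 ⇒ convergent index 5
a_0=12:  p_0=12·1+0=12,  q_0=12·0+1=1
a_1=1:  p_1=1·12+1=13,  q_1=1·1+0=1
…
a_3=6:  p_3=6·64+13=397,  q_3=6·5+1=31
a_4=4:  p_4=4·397+64=1652,  q_4=4·31+5=129
a_5=1:  p_5=1·1652+397=2049,  q_5=1·129+31=160
fundamental: x₁=2049, y₁=160  (since 4198401 − 164·25600 = 1)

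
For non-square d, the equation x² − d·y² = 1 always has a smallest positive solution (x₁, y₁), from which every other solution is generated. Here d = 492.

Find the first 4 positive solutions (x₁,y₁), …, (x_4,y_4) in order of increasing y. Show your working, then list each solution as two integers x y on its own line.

d=492: √d = [22; 5,1,1,10,1,1,5,44] (ℓ=8, even), read p_7/q_7
k=0  a_k=22  p_k/q_k = 22/1
…
k=2  a_k=1  p_k/q_k = 133/6
…
k=6  a_k=1  p_k/q_k = 5390/243
k=7  a_k=5  p_k/q_k = 29767/1342
fundamental: x₁=29767, y₁=1342  (since 886074289 − 492·1800964 = 1)
k=2:  x_2 = 29767·29767+492·1342·1342 = 1772148577,  y_2 = 29767·1342+1342·29767 = 79894628
k=3:  x_3 = 29767·1772148577+492·1342·79894628 = 105503093353351,  y_3 = 29767·79894628+1342·1772148577 = 4756446782010
k=4:  x_4 = 29767·105503093353351+492·1342·4756446782010 = 6281021157926249857,  y_4 = 29767·4756446782010+1342·105503093353351 = 283170302640288712

29767 1342
1772148577 79894628
105503093353351 4756446782010
6281021157926249857 283170302640288712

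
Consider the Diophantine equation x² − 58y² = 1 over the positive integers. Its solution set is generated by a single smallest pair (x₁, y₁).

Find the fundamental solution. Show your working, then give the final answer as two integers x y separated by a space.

19603 2574

[7; 1,1,1,1,1,1,14] for √58; ℓ=7 ⇒ convergent index 13
step 0: (7, 1)  from 7·(1,0) + (0,1)
…
step 2: (15, 2)  from 1·(8,1) + (7,1)
…
step 4: (38, 5)  from 1·(23,3) + (15,2)
…
step 6: (99, 13)  from 1·(61,8) + (38,5)
…
step 9: (2993, 393)  from 1·(1546,203) + (1447,190)
…
step 11: (7532, 989)  from 1·(4539,596) + (2993,393)
step 12: (12071, 1585)  from 1·(7532,989) + (4539,596)
step 13: (19603, 2574)  from 1·(12071,1585) + (7532,989)
fundamental: x₁=19603, y₁=2574  (since 384277609 − 58·6625476 = 1)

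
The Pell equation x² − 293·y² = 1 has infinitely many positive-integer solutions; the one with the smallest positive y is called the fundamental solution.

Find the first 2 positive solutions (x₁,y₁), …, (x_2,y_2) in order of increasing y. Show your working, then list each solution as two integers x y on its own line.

12320649 719780
303596783562401 17736313474440

√293 = [17; 8,1,1,8,34, …], period ℓ=5 (odd) → k=9
i=0: a=17 ⇒ p=17, q=1
i=1: a=8 ⇒ p=137, q=8
…
i=3: a=1 ⇒ p=291, q=17
i=4: a=8 ⇒ p=2482, q=145
i=5: a=34 ⇒ p=84679, q=4947
…
i=7: a=1 ⇒ p=764593, q=44668
i=8: a=1 ⇒ p=1444507, q=84389
i=9: a=8 ⇒ p=12320649, q=719780
fundamental: x₁=12320649, y₁=719780  (since 151798391781201 − 293·518083248400 = 1)
n=2: (12320649,719780)∘(12320649,719780) = (12320649·12320649+293·719780·719780, 12320649·719780+719780·12320649) = (303596783562401,17736313474440)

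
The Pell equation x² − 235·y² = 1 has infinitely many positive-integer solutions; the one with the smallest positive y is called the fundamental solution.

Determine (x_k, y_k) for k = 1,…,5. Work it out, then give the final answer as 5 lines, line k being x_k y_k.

d=235: √d = [15; 3,30] (ℓ=2, even), read p_1/q_1
step 0: (15, 1)  from 15·(1,0) + (0,1)
step 1: (46, 3)  from 3·(15,1) + (1,0)
→ (46, 3).  Check: 46²=2116, 235·3²=2115, difference 1.
k=2:  x_2 = 46·46+235·3·3 = 4231,  y_2 = 46·3+3·46 = 276
k=3:  x_3 = 46·4231+235·3·276 = 389206,  y_3 = 46·276+3·4231 = 25389
k=4:  x_4 = 46·389206+235·3·25389 = 35802721,  y_4 = 46·25389+3·389206 = 2335512
k=5:  x_5 = 46·35802721+235·3·2335512 = 3293461126,  y_5 = 46·2335512+3·35802721 = 214841715

46 3
4231 276
389206 25389
35802721 2335512
3293461126 214841715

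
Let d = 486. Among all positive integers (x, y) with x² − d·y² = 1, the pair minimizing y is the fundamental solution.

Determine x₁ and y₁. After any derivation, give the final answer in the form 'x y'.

485 22

[22; 22,44] for √486; ℓ=2 ⇒ convergent index 1
step 0: (22, 1)  from 22·(1,0) + (0,1)
step 1: (485, 22)  from 22·(22,1) + (1,0)
(x₁, y₁) = (485, 22);  485² − 486·22² = 1 ✓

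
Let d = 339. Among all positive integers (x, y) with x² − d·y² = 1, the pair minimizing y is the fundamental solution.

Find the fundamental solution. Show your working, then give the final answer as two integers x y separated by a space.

[18; 2,2,2,1,17,1,2,2,2,36] for √339; ℓ=10 ⇒ convergent index 9
step 0: (18, 1)  from 18·(1,0) + (0,1)
step 1: (37, 2)  from 2·(18,1) + (1,0)
…
step 5: (5542, 301)  from 17·(313,17) + (221,12)
…
step 7: (17252, 937)  from 2·(5855,318) + (5542,301)
step 8: (40359, 2192)  from 2·(17252,937) + (5855,318)
step 9: (97970, 5321)  from 2·(40359,2192) + (17252,937)
→ (97970, 5321).  Check: 97970²=9598120900, 339·5321²=9598120899, difference 1.

97970 5321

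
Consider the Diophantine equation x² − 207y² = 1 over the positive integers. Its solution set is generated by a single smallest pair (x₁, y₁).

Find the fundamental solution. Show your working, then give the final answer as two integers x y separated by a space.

√207 → a₀=14, period (2,1,1,2,1,1,2,28); ℓ=8 even so k=7
k=0  a_k=14  p_k/q_k = 14/1
k=1  a_k=2  p_k/q_k = 29/2
k=2  a_k=1  p_k/q_k = 43/3
k=3  a_k=1  p_k/q_k = 72/5
k=4  a_k=2  p_k/q_k = 187/13
k=5  a_k=1  p_k/q_k = 259/18
k=6  a_k=1  p_k/q_k = 446/31
k=7  a_k=2  p_k/q_k = 1151/80
→ (1151, 80).  Check: 1151²=1324801, 207·80²=1324800, difference 1.

1151 80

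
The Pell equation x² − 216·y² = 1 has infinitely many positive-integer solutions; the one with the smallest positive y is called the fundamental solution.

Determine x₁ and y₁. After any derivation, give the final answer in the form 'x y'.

485 33

d=216: √d = [14; 1,2,3,2,1,28] (ℓ=6, even), read p_5/q_5
a_0=14:  p_0=14·1+0=14,  q_0=14·0+1=1
…
a_2=2:  p_2=2·15+14=44,  q_2=2·1+1=3
a_3=3:  p_3=3·44+15=147,  q_3=3·3+1=10
a_4=2:  p_4=2·147+44=338,  q_4=2·10+3=23
a_5=1:  p_5=1·338+147=485,  q_5=1·23+10=33
fundamental: x₁=485, y₁=33  (since 235225 − 216·1089 = 1)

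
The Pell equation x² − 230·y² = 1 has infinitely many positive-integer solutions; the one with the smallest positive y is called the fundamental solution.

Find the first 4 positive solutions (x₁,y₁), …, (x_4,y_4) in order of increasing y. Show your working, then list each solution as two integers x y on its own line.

91 6
16561 1092
3014011 198738
548533441 36169224

√230 → a₀=15, period (6,30); ℓ=2 even so k=1
step 0: (15, 1)  from 15·(1,0) + (0,1)
step 1: (91, 6)  from 6·(15,1) + (1,0)
(x₁, y₁) = (91, 6);  91² − 230·6² = 1 ✓
(91+6√230)^2 = 16561 + 1092√230
(91+6√230)^3 = 3014011 + 198738√230
(91+6√230)^4 = 548533441 + 36169224√230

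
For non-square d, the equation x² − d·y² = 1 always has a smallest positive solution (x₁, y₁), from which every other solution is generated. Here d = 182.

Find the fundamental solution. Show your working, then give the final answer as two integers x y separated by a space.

27 2

√182 → a₀=13, period (2,26); ℓ=2 even so k=1
k=0  a_k=13  p_k/q_k = 13/1
k=1  a_k=2  p_k/q_k = 27/2
fundamental: x₁=27, y₁=2  (since 729 − 182·4 = 1)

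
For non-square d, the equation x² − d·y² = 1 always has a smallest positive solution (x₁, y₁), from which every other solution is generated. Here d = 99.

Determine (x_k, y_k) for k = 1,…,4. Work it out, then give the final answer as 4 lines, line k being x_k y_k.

[9; 1,18] for √99; ℓ=2 ⇒ convergent index 1
step 0: (9, 1)  from 9·(1,0) + (0,1)
step 1: (10, 1)  from 1·(9,1) + (1,0)
(x₁, y₁) = (10, 1);  10² − 99·1² = 1 ✓
(x_2, y_2) = (10·10 + 99·1·1, 10·1 + 1·10) = (199, 20)
(x_3, y_3) = (10·199 + 99·1·20, 10·20 + 1·199) = (3970, 399)
(x_4, y_4) = (10·3970 + 99·1·399, 10·399 + 1·3970) = (79201, 7960)

10 1
199 20
3970 399
79201 7960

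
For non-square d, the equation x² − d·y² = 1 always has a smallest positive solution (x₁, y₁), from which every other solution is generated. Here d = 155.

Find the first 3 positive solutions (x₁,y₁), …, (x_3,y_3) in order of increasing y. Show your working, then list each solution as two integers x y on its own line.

d=155: √d = [12; 2,4,2,24] (ℓ=4, even), read p_3/q_3
step 0: (12, 1)  from 12·(1,0) + (0,1)
…
step 2: (112, 9)  from 4·(25,2) + (12,1)
step 3: (249, 20)  from 2·(112,9) + (25,2)
→ (249, 20).  Check: 249²=62001, 155·20²=62000, difference 1.
k=2:  x_2 = 249·249+155·20·20 = 124001,  y_2 = 249·20+20·249 = 9960
k=3:  x_3 = 249·124001+155·20·9960 = 61752249,  y_3 = 249·9960+20·124001 = 4960060

249 20
124001 9960
61752249 4960060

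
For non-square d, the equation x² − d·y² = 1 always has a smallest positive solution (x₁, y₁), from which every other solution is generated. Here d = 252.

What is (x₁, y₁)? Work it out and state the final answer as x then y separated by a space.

127 8

[15; 1,6,1,30] for √252; ℓ=4 ⇒ convergent index 3
step 0: (15, 1)  from 15·(1,0) + (0,1)
step 1: (16, 1)  from 1·(15,1) + (1,0)
step 2: (111, 7)  from 6·(16,1) + (15,1)
step 3: (127, 8)  from 1·(111,7) + (16,1)
fundamental: x₁=127, y₁=8  (since 16129 − 252·64 = 1)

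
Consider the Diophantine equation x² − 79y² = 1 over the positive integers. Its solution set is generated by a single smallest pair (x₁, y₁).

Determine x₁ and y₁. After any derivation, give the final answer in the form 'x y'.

80 9

[8; 1,7,1,16] for √79; ℓ=4 ⇒ convergent index 3
i=0: a=8 ⇒ p=8, q=1
i=1: a=1 ⇒ p=9, q=1
i=2: a=7 ⇒ p=71, q=8
i=3: a=1 ⇒ p=80, q=9
→ (80, 9).  Check: 80²=6400, 79·9²=6399, difference 1.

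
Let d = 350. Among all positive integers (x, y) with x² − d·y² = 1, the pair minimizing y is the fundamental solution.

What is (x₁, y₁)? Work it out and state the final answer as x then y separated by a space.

d=350: √d = [18; 1,2,2,2,1,36] (ℓ=6, even), read p_5/q_5
i=0: a=18 ⇒ p=18, q=1
i=1: a=1 ⇒ p=19, q=1
i=2: a=2 ⇒ p=56, q=3
i=3: a=2 ⇒ p=131, q=7
i=4: a=2 ⇒ p=318, q=17
i=5: a=1 ⇒ p=449, q=24
→ (449, 24).  Check: 449²=201601, 350·24²=201600, difference 1.

449 24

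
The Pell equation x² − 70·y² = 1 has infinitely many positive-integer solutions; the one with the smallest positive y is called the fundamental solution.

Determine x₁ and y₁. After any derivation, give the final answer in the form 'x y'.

251 30

√70 → a₀=8, period (2,1,2,1,2,16); ℓ=6 even so k=5
i=0: a=8 ⇒ p=8, q=1
…
i=4: a=1 ⇒ p=92, q=11
i=5: a=2 ⇒ p=251, q=30
(x₁, y₁) = (251, 30);  251² − 70·30² = 1 ✓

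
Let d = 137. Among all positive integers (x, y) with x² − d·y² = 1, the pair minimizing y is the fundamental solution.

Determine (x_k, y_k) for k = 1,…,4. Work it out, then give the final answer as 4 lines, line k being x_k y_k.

6083073 519712
74007554246657 6322892069952
900386710067742990849 76925228065277725280
10954236171143757109591351297 935883555725460013412300928

√137 → a₀=11, period (1,2,2,1,1,2,2,1,22); ℓ=9 odd so k=17
i=0: a=11 ⇒ p=11, q=1
…
i=4: a=1 ⇒ p=117, q=10
i=5: a=1 ⇒ p=199, q=17
i=6: a=2 ⇒ p=515, q=44
i=7: a=2 ⇒ p=1229, q=105
i=8: a=1 ⇒ p=1744, q=149
…
i=10: a=1 ⇒ p=41341, q=3532
…
i=12: a=2 ⇒ p=285899, q=24426
…
i=15: a=2 ⇒ p=1796332, q=153471
i=16: a=2 ⇒ p=4286741, q=366241
i=17: a=1 ⇒ p=6083073, q=519712
→ (6083073, 519712).  Check: 6083073²=37003777123329, 137·519712²=37003777123328, difference 1.
(x_2, y_2) = (6083073·6083073 + 137·519712·519712, 6083073·519712 + 519712·6083073) = (74007554246657, 6322892069952)
(x_3, y_3) = (6083073·74007554246657 + 137·519712·6322892069952, 6083073·6322892069952 + 519712·74007554246657) = (900386710067742990849, 76925228065277725280)
(x_4, y_4) = (6083073·900386710067742990849 + 137·519712·76925228065277725280, 6083073·76925228065277725280 + 519712·900386710067742990849) = (10954236171143757109591351297, 935883555725460013412300928)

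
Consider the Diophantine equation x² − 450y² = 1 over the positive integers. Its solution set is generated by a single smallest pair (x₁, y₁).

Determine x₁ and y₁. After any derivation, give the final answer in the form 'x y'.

[21; 4,1,2,4,2,1,4,42] for √450; ℓ=8 ⇒ convergent index 7
step 0: (21, 1)  from 21·(1,0) + (0,1)
…
step 2: (106, 5)  from 1·(85,4) + (21,1)
step 3: (297, 14)  from 2·(106,5) + (85,4)
…
step 5: (2885, 136)  from 2·(1294,61) + (297,14)
step 6: (4179, 197)  from 1·(2885,136) + (1294,61)
step 7: (19601, 924)  from 4·(4179,197) + (2885,136)
→ (19601, 924).  Check: 19601²=384199201, 450·924²=384199200, difference 1.

19601 924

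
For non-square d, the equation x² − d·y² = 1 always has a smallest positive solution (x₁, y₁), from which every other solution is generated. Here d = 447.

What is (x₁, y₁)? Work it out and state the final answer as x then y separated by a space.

d=447: √d = [21; 7,42] (ℓ=2, even), read p_1/q_1
k=0  a_k=21  p_k/q_k = 21/1
k=1  a_k=7  p_k/q_k = 148/7
→ (148, 7).  Check: 148²=21904, 447·7²=21903, difference 1.

148 7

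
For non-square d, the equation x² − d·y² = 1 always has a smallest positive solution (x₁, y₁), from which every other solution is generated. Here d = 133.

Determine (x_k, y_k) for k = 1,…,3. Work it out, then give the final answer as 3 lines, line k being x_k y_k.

2588599 224460
13401689565601 1162073863080
69383200415647777399 6016286479789825380

√133 → a₀=11, period (1,1,7,5,1,…,1,1,22); ℓ=16 even so k=15
k=0  a_k=11  p_k/q_k = 11/1
k=1  a_k=1  p_k/q_k = 12/1
k=2  a_k=1  p_k/q_k = 23/2
k=3  a_k=7  p_k/q_k = 173/15
…
k=8  a_k=2  p_k/q_k = 7969/691
k=9  a_k=1  p_k/q_k = 10979/952
…
k=11  a_k=1  p_k/q_k = 29927/2595
…
k=13  a_k=7  p_k/q_k = 1210008/104921
k=14  a_k=1  p_k/q_k = 1378591/119539
k=15  a_k=1  p_k/q_k = 2588599/224460
→ (2588599, 224460).  Check: 2588599²=6700844782801, 133·224460²=6700844782800, difference 1.
(2588599+224460√133)^2 = 13401689565601 + 1162073863080√133
(2588599+224460√133)^3 = 69383200415647777399 + 6016286479789825380√133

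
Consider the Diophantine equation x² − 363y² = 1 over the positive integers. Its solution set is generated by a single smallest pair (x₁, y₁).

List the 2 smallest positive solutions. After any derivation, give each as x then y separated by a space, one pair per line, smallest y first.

[19; 19,38] for √363; ℓ=2 ⇒ convergent index 1
a_0=19:  p_0=19·1+0=19,  q_0=19·0+1=1
a_1=19:  p_1=19·19+1=362,  q_1=19·1+0=19
fundamental: x₁=362, y₁=19  (since 131044 − 363·361 = 1)
(362+19√363)^2 = 262087 + 13756√363

362 19
262087 13756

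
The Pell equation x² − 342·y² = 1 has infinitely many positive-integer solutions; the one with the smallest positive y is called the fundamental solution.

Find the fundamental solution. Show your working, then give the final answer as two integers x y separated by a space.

37 2

√342 → a₀=18, period (2,36); ℓ=2 even so k=1
step 0: (18, 1)  from 18·(1,0) + (0,1)
step 1: (37, 2)  from 2·(18,1) + (1,0)
→ (37, 2).  Check: 37²=1369, 342·2²=1368, difference 1.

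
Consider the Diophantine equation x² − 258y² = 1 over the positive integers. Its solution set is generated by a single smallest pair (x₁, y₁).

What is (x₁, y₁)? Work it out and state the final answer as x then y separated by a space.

d=258: √d = [16; 16,32] (ℓ=2, even), read p_1/q_1
k=0  a_k=16  p_k/q_k = 16/1
k=1  a_k=16  p_k/q_k = 257/16
(x₁, y₁) = (257, 16);  257² − 258·16² = 1 ✓

257 16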